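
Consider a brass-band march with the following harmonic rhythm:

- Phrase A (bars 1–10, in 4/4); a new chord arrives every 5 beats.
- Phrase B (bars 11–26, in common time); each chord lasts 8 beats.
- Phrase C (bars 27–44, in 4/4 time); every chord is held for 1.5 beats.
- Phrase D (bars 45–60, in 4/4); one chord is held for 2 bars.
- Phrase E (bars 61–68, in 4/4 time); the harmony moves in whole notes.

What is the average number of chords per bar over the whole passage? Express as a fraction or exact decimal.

20/17 chords per bar

A: 10 bars of 4 beats is 40 beats; at 5 beats each that's 8 chords.
B: 16 bars of 4 beats is 64 beats; at 8 beats each that's 8 chords.
C: 18 bars of 4 beats is 72 beats; at 1.5 beats each that's 48 chords.
D: 16 bars of 4 beats is 64 beats; at 8 beats each that's 8 chords.
E: 8 bars of 4 beats is 32 beats; at 4 beats each that's 8 chords.
Overall: 80 chords over 68 bars → 80/68 = 20/17 chords per bar.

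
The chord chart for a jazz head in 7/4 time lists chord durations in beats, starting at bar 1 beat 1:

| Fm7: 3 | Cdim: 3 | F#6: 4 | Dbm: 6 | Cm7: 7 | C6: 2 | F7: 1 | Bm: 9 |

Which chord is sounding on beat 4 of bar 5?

Bm

Beat 4 of bar 5 is beat (5−1)×7 + 4 = 32 overall.
Running totals: Fm7 ends at 3, Cdim ends at 6, F#6 ends at 10, Dbm ends at 16, Cm7 ends at 23, C6 ends at 25, F7 ends at 26, Bm ends at 35.
Beat 32 falls within Bm.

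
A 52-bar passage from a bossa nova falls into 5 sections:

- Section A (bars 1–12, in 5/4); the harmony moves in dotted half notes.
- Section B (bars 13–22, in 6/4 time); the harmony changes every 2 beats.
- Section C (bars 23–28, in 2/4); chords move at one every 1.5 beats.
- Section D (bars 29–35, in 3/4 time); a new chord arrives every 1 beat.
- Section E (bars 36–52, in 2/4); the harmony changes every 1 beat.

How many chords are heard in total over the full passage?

113 chords

A has 60 beats and chords last 3 each, so 20 chords.
B has 60 beats and chords last 2 each, so 30 chords.
C has 12 beats and chords last 1.5 each, so 8 chords.
D has 21 beats and chords last 1 each, so 21 chords.
E has 34 beats and chords last 1 each, so 34 chords.
Total: 20 + 30 + 8 + 21 + 34 = 113.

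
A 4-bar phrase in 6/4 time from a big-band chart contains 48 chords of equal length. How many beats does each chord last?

0.5 beats

4 bars × 6 beats/bar = 24 beats total.
24 beats ÷ 48 chords = 0.5 beats per chord.
(That is an eighth note.)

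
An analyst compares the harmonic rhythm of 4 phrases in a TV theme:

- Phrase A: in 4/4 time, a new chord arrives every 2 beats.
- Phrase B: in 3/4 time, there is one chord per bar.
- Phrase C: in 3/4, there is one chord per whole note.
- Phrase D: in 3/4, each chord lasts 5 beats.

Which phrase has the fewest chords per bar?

A: 4/2 = 2 chords/bar.
B: 3/3 = 1 chord/bar.
C: 3/4 = 0.75 chords/bar.
D: 3/5 = 0.6 chords/bar.
Slowest is D at 0.6 chords/bar.

Phrase D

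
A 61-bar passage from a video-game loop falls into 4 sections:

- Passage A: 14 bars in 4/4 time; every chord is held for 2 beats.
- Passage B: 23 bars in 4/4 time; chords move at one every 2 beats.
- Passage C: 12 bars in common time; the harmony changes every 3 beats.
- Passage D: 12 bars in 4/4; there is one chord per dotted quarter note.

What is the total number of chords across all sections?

A: 14 bars × 4 beats = 56 beats; 2 beats/chord → 28 chords.
B: 23 bars × 4 beats = 92 beats; 2 beats/chord → 46 chords.
C: 12 bars × 4 beats = 48 beats; 3 beats/chord → 16 chords.
D: 12 bars × 4 beats = 48 beats; 1.5 beats/chord → 32 chords.
Total: 28 + 46 + 16 + 32 = 122.

122 chords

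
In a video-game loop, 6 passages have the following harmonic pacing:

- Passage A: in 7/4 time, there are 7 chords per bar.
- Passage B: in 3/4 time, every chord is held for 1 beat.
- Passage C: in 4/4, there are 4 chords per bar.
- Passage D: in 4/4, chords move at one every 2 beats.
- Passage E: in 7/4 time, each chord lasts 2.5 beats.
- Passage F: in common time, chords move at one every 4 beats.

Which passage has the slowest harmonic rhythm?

A: each chord is 1 beat in 7/4, so 7 per bar.
B: each chord is 1 beat in 3/4, so 3 per bar.
C: each chord is 1 beat in 4/4, so 4 per bar.
D: each chord is 2 beats in 4/4, so 2 per bar.
E: each chord is 2.5 beats in 7/4, so 2.8 per bar.
F: each chord is 4 beats in 4/4, so 1 per bar.
Slowest is F at 1 chords/bar.

Passage F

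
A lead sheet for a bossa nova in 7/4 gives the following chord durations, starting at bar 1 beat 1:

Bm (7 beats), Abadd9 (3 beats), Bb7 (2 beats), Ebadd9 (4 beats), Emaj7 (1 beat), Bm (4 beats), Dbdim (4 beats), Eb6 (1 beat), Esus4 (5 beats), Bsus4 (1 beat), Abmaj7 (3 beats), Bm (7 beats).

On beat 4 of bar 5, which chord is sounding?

Bsus4

Beat 4 of bar 5 is beat (5−1)×7 + 4 = 32 overall.
Running totals: Bm ends at 7, Abadd9 ends at 10, Bb7 ends at 12, Ebadd9 ends at 16, Emaj7 ends at 17, Bm ends at 21, Dbdim ends at 25, Eb6 ends at 26, Esus4 ends at 31, Bsus4 ends at 32.
Beat 32 falls within Bsus4.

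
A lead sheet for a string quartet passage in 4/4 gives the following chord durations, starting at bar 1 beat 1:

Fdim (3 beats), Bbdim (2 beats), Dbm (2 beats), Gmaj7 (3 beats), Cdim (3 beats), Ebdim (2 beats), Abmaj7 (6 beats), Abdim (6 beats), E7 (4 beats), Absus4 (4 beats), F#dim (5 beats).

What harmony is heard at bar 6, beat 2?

Abdim

Beat 2 of bar 6 is beat (6−1)×4 + 2 = 22 overall.
Running totals: Fdim ends at 3, Bbdim ends at 5, Dbm ends at 7, Gmaj7 ends at 10, Cdim ends at 13, Ebdim ends at 15, Abmaj7 ends at 21, Abdim ends at 27.
Beat 22 falls within Abdim.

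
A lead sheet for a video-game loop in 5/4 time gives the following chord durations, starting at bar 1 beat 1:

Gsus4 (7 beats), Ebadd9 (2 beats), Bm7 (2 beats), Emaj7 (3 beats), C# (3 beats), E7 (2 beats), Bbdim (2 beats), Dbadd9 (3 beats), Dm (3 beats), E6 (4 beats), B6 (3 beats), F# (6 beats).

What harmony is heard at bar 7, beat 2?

Beat 2 of bar 7 is beat (7−1)×5 + 2 = 32 overall.
Running totals: Gsus4 ends at 7, Ebadd9 ends at 9, Bm7 ends at 11, Emaj7 ends at 14, C# ends at 17, E7 ends at 19, Bbdim ends at 21, Dbadd9 ends at 24, Dm ends at 27, E6 ends at 31, B6 ends at 34.
Beat 32 falls within B6.

B6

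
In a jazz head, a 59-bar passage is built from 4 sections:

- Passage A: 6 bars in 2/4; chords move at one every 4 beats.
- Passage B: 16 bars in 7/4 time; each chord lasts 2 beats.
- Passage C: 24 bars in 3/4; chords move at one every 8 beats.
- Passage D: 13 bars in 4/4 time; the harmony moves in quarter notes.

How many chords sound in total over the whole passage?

A: 6 bars × 2 beats = 12 beats; 4 beats/chord → 3 chords.
B: 16 bars × 7 beats = 112 beats; 2 beats/chord → 56 chords.
C: 24 bars × 3 beats = 72 beats; 8 beats/chord → 9 chords.
D: 13 bars × 4 beats = 52 beats; 1 beat/chord → 52 chords.
Total: 3 + 56 + 9 + 52 = 120.

120 chords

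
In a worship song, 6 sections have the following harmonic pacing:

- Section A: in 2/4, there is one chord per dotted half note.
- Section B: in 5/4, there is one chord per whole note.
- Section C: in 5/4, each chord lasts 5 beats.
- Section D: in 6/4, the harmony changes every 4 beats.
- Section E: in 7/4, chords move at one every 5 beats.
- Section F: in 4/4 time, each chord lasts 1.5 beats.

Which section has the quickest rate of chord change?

A: 2/3 = 2/3 chords/bar.
B: 5/4 = 1.25 chords/bar.
C: 5/5 = 1 chord/bar.
D: 6/4 = 1.5 chords/bar.
E: 7/5 = 1.4 chords/bar.
F: 4/1.5 = 8/3 chords/bar.
Fastest is F at 8/3 chords/bar.

Section F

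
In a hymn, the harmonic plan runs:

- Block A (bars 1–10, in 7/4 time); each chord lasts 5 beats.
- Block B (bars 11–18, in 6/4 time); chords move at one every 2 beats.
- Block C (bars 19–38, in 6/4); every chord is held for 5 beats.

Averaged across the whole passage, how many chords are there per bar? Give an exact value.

A: 10 bars of 7 beats is 70 beats; at 5 beats each that's 14 chords.
B: 8 bars of 6 beats is 48 beats; at 2 beats each that's 24 chords.
C: 20 bars of 6 beats is 120 beats; at 5 beats each that's 24 chords.
Overall: 62 chords over 38 bars → 62/38 = 31/19 chords per bar.

31/19 chords per bar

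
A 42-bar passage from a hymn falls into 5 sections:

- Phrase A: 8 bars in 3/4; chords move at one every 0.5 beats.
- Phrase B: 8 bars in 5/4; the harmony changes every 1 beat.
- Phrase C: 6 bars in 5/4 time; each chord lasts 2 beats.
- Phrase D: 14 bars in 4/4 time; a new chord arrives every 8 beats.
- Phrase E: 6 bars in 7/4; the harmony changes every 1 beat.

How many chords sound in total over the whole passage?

A: 8·3 = 24 beats, 24/0.5 = 48 chords.
B: 8·5 = 40 beats, 40/1 = 40 chords.
C: 6·5 = 30 beats, 30/2 = 15 chords.
D: 14·4 = 56 beats, 56/8 = 7 chords.
E: 6·7 = 42 beats, 42/1 = 42 chords.
Total: 48 + 40 + 15 + 7 + 42 = 152.

152 chords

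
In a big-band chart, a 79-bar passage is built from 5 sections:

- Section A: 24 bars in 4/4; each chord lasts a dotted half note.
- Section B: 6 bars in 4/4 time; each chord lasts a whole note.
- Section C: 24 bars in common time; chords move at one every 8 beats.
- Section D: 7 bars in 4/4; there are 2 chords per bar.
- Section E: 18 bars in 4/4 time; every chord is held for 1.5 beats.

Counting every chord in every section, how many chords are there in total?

A: 24 bars × 4 beats = 96 beats; 3 beats/chord → 32 chords.
B: 6 bars × 4 beats = 24 beats; 4 beats/chord → 6 chords.
C: 24 bars × 4 beats = 96 beats; 8 beats/chord → 12 chords.
D: 7 bars × 4 beats = 28 beats; 2 beats/chord → 14 chords.
E: 18 bars × 4 beats = 72 beats; 1.5 beats/chord → 48 chords.
Total: 32 + 6 + 12 + 14 + 48 = 112.

112 chords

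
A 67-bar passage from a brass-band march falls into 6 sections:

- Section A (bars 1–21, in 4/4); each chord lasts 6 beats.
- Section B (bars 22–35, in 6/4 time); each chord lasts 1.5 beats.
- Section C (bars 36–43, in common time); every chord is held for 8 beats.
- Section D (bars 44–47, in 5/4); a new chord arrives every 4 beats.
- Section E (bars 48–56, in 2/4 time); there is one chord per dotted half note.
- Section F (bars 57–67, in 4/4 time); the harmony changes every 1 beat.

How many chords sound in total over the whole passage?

A: 21 bars × 4 beats = 84 beats; 6 beats/chord → 14 chords.
B: 14 bars × 6 beats = 84 beats; 1.5 beats/chord → 56 chords.
C: 8 bars × 4 beats = 32 beats; 8 beats/chord → 4 chords.
D: 4 bars × 5 beats = 20 beats; 4 beats/chord → 5 chords.
E: 9 bars × 2 beats = 18 beats; 3 beats/chord → 6 chords.
F: 11 bars × 4 beats = 44 beats; 1 beat/chord → 44 chords.
Total: 14 + 56 + 4 + 5 + 6 + 44 = 129.

129 chords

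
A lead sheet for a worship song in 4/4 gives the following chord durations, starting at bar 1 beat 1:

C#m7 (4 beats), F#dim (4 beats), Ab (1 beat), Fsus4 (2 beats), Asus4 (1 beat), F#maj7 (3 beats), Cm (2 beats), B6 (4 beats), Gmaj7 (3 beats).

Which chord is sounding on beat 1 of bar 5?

Cm

Beat 1 of bar 5 is beat (5−1)×4 + 1 = 17 overall.
Running totals: C#m7 ends at 4, F#dim ends at 8, Ab ends at 9, Fsus4 ends at 11, Asus4 ends at 12, F#maj7 ends at 15, Cm ends at 17.
Beat 17 falls within Cm.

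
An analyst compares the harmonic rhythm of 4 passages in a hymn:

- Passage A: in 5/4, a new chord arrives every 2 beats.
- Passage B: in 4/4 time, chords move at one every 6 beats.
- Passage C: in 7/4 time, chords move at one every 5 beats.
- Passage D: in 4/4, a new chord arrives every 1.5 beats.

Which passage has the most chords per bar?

A: 5 beats/bar ÷ 2 beats/chord = 2.5 chords/bar.
B: 4 beats/bar ÷ 6 beats/chord = 2/3 chords/bar.
C: 7 beats/bar ÷ 5 beats/chord = 1.4 chords/bar.
D: 4 beats/bar ÷ 1.5 beats/chord = 8/3 chords/bar.
Fastest is D at 8/3 chords/bar.

Passage D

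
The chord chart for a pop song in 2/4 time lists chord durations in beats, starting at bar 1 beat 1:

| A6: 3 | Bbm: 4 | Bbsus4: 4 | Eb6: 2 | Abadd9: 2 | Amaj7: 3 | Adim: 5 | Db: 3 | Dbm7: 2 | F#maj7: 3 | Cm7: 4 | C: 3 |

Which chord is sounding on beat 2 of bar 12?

Db

Beat 2 of bar 12 is beat (12−1)×2 + 2 = 24 overall.
Running totals: A6 ends at 3, Bbm ends at 7, Bbsus4 ends at 11, Eb6 ends at 13, Abadd9 ends at 15, Amaj7 ends at 18, Adim ends at 23, Db ends at 26.
Beat 24 falls within Db.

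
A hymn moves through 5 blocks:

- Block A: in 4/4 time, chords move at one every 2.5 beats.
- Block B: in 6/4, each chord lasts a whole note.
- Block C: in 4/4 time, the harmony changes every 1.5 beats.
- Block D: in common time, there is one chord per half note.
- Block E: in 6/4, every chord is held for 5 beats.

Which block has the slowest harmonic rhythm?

Block E

A: 4/2.5 = 1.6 chords/bar.
B: 6/4 = 1.5 chords/bar.
C: 4/1.5 = 8/3 chords/bar.
D: 4/2 = 2 chords/bar.
E: 6/5 = 1.2 chords/bar.
Slowest is E at 1.2 chords/bar.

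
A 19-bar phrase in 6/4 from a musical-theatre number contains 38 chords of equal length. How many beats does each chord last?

3 beats

19 bars × 6 beats/bar = 114 beats total.
114 beats ÷ 38 chords = 3 beats per chord.
(That is a dotted half note.)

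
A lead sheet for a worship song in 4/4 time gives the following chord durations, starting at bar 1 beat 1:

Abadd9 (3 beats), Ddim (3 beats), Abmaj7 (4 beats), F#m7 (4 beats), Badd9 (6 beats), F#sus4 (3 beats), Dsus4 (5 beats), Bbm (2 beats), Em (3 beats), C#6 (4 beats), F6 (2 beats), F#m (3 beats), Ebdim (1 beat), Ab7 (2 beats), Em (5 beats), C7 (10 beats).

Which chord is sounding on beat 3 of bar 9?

Beat 3 of bar 9 is beat (9−1)×4 + 3 = 35 overall.
Running totals: Abadd9 ends at 3, Ddim ends at 6, Abmaj7 ends at 10, F#m7 ends at 14, Badd9 ends at 20, F#sus4 ends at 23, Dsus4 ends at 28, Bbm ends at 30, Em ends at 33, C#6 ends at 37.
Beat 35 falls within C#6.

C#6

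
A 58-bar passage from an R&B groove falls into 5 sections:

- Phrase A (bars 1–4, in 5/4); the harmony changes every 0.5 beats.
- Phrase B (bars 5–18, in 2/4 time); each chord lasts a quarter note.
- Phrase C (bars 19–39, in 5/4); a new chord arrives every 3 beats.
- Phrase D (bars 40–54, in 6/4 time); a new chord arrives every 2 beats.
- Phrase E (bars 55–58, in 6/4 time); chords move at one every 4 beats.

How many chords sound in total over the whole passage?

A: 4·5 = 20 beats, 20/0.5 = 40 chords.
B: 14·2 = 28 beats, 28/1 = 28 chords.
C: 21·5 = 105 beats, 105/3 = 35 chords.
D: 15·6 = 90 beats, 90/2 = 45 chords.
E: 4·6 = 24 beats, 24/4 = 6 chords.
Total: 40 + 28 + 35 + 45 + 6 = 154.

154 chords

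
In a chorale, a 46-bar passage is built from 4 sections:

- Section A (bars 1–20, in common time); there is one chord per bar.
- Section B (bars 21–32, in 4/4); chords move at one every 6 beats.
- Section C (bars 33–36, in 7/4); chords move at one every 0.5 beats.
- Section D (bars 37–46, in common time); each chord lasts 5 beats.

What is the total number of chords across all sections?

92 chords

A has 80 beats and chords last 4 each, so 20 chords.
B has 48 beats and chords last 6 each, so 8 chords.
C has 28 beats and chords last 0.5 each, so 56 chords.
D has 40 beats and chords last 5 each, so 8 chords.
Total: 20 + 8 + 56 + 8 = 92.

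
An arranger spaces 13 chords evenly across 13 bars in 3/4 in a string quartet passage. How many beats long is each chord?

3 beats

13 bars × 3 beats/bar = 39 beats total.
39 beats ÷ 13 chords = 3 beats per chord.
(That is a dotted half note.)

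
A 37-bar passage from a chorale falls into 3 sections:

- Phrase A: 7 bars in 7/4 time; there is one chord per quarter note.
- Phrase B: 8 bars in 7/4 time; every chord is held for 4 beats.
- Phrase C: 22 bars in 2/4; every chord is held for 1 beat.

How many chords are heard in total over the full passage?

A has 49 beats and chords last 1 each, so 49 chords.
B has 56 beats and chords last 4 each, so 14 chords.
C has 44 beats and chords last 1 each, so 44 chords.
Total: 49 + 14 + 44 = 107.

107 chords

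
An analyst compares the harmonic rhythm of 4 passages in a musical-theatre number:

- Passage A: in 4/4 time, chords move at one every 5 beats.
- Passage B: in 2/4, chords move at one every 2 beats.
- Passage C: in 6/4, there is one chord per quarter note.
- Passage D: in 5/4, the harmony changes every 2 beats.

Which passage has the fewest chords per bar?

A: each chord is 5 beats in 4/4, so 0.8 per bar.
B: each chord is 2 beats in 2/4, so 1 per bar.
C: each chord is 1 beat in 6/4, so 6 per bar.
D: each chord is 2 beats in 5/4, so 2.5 per bar.
Slowest is A at 0.8 chords/bar.

Passage A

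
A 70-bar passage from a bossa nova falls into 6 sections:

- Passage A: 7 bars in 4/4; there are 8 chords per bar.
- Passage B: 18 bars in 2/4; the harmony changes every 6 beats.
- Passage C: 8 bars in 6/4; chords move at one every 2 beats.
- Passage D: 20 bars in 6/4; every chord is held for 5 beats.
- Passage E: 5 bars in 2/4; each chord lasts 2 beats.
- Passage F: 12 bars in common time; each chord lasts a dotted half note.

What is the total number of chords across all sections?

A has 28 beats and chords last 0.5 each, so 56 chords.
B has 36 beats and chords last 6 each, so 6 chords.
C has 48 beats and chords last 2 each, so 24 chords.
D has 120 beats and chords last 5 each, so 24 chords.
E has 10 beats and chords last 2 each, so 5 chords.
F has 48 beats and chords last 3 each, so 16 chords.
Total: 56 + 6 + 24 + 24 + 5 + 16 = 131.

131 chords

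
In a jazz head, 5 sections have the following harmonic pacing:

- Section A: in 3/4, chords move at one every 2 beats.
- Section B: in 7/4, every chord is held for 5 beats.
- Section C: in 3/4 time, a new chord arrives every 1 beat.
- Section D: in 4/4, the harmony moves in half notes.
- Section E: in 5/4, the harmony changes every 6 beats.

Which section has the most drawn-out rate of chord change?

Section E

A: each chord is 2 beats in 3/4, so 1.5 per bar.
B: each chord is 5 beats in 7/4, so 1.4 per bar.
C: each chord is 1 beat in 3/4, so 3 per bar.
D: each chord is 2 beats in 4/4, so 2 per bar.
E: each chord is 6 beats in 5/4, so 5/6 per bar.
Slowest is E at 5/6 chords/bar.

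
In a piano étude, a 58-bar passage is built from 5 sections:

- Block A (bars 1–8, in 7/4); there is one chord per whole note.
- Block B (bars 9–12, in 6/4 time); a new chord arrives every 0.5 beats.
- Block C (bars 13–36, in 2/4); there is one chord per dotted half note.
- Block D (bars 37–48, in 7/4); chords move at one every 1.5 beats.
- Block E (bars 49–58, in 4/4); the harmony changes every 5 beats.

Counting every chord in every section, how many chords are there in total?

142 chords

A has 56 beats and chords last 4 each, so 14 chords.
B has 24 beats and chords last 0.5 each, so 48 chords.
C has 48 beats and chords last 3 each, so 16 chords.
D has 84 beats and chords last 1.5 each, so 56 chords.
E has 40 beats and chords last 5 each, so 8 chords.
Total: 14 + 48 + 16 + 56 + 8 = 142.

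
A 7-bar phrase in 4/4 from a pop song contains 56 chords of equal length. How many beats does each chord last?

7 bars × 4 beats/bar = 28 beats total.
28 beats ÷ 56 chords = 0.5 beats per chord.
(That is an eighth note.)

0.5 beats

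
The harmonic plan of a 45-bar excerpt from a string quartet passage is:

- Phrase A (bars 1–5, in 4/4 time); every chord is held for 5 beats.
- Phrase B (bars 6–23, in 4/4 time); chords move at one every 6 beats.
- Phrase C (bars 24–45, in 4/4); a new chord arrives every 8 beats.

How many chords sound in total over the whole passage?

27 chords

A: 5 bars × 4 beats = 20 beats; 5 beats/chord → 4 chords.
B: 18 bars × 4 beats = 72 beats; 6 beats/chord → 12 chords.
C: 22 bars × 4 beats = 88 beats; 8 beats/chord → 11 chords.
Total: 4 + 12 + 11 = 27.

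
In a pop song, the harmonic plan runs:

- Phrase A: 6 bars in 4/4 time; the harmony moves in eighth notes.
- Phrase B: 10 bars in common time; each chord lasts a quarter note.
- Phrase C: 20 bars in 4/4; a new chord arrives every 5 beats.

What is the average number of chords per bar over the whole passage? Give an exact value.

26/9 chords per bar

A: 6 bars of 4 beats is 24 beats; at 0.5 beats each that's 48 chords.
B: 10 bars of 4 beats is 40 beats; at 1 beat each that's 40 chords.
C: 20 bars of 4 beats is 80 beats; at 5 beats each that's 16 chords.
Overall: 104 chords over 36 bars → 104/36 = 26/9 chords per bar.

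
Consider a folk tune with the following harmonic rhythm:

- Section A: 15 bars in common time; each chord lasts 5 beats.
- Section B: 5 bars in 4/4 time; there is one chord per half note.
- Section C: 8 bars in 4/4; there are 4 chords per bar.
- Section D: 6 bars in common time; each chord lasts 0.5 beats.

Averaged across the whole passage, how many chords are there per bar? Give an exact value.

A: 15 bars of 4 beats is 60 beats; at 5 beats each that's 12 chords.
B: 5 bars of 4 beats is 20 beats; at 2 beats each that's 10 chords.
C: 8 bars of 4 beats is 32 beats; at 1 beat each that's 32 chords.
D: 6 bars of 4 beats is 24 beats; at 0.5 beats each that's 48 chords.
Overall: 102 chords over 34 bars → 102/34 = 3 chords per bar.

3 chords per bar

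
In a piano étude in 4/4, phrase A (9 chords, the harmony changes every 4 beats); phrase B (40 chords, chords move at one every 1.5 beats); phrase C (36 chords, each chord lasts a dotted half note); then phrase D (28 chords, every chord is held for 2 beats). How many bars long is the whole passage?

A: 9 × 4 = 36 beats = 9 bars.
B: 40 × 1.5 = 60 beats = 15 bars.
C: 36 × 3 = 108 beats = 27 bars.
D: 28 × 2 = 56 beats = 14 bars.
Total: 9 + 15 + 27 + 14 = 65 bars.

65 bars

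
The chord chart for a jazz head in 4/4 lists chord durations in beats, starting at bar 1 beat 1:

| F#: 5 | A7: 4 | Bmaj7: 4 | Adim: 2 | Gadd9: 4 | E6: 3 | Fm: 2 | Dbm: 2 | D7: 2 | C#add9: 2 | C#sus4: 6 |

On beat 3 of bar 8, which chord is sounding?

C#sus4

Beat 3 of bar 8 is beat (8−1)×4 + 3 = 31 overall.
Running totals: F# ends at 5, A7 ends at 9, Bmaj7 ends at 13, Adim ends at 15, Gadd9 ends at 19, E6 ends at 22, Fm ends at 24, Dbm ends at 26, D7 ends at 28, C#add9 ends at 30, C#sus4 ends at 36.
Beat 31 falls within C#sus4.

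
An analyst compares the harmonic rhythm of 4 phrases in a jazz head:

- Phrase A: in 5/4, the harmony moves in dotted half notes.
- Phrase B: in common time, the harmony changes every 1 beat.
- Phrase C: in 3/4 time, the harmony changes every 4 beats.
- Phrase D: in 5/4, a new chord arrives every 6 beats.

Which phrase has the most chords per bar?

Phrase B

A: 5/3 = 5/3 chords/bar.
B: 4/1 = 4 chords/bar.
C: 3/4 = 0.75 chords/bar.
D: 5/6 = 5/6 chords/bar.
Fastest is B at 4 chords/bar.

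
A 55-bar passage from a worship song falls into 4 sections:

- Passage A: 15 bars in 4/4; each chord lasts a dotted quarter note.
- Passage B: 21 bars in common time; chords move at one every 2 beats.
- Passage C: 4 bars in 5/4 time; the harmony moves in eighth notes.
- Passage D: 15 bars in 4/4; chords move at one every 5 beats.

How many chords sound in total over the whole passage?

134 chords

A has 60 beats and chords last 1.5 each, so 40 chords.
B has 84 beats and chords last 2 each, so 42 chords.
C has 20 beats and chords last 0.5 each, so 40 chords.
D has 60 beats and chords last 5 each, so 12 chords.
Total: 40 + 42 + 40 + 12 = 134.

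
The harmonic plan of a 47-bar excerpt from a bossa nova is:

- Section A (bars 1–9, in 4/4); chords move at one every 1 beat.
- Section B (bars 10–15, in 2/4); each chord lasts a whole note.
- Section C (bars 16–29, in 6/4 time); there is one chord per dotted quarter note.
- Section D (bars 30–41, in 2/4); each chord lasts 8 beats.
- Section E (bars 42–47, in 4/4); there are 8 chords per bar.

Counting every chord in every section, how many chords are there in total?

A has 36 beats and chords last 1 each, so 36 chords.
B has 12 beats and chords last 4 each, so 3 chords.
C has 84 beats and chords last 1.5 each, so 56 chords.
D has 24 beats and chords last 8 each, so 3 chords.
E has 24 beats and chords last 0.5 each, so 48 chords.
Total: 36 + 3 + 56 + 3 + 48 = 146.

146 chords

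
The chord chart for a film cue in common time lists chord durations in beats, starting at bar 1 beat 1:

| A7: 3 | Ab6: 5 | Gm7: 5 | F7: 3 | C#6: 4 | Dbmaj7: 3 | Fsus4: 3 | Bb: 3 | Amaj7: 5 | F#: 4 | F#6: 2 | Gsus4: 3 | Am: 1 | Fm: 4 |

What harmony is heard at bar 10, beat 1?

F#

Beat 1 of bar 10 is beat (10−1)×4 + 1 = 37 overall.
Running totals: A7 ends at 3, Ab6 ends at 8, Gm7 ends at 13, F7 ends at 16, C#6 ends at 20, Dbmaj7 ends at 23, Fsus4 ends at 26, Bb ends at 29, Amaj7 ends at 34, F# ends at 38.
Beat 37 falls within F#.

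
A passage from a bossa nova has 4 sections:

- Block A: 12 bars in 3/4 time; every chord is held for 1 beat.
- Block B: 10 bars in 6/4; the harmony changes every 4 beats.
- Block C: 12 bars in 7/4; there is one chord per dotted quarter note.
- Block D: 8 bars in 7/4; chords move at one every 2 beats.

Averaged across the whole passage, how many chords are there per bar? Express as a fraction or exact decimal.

45/14 chords per bar

A: 12 bars of 3 beats is 36 beats; at 1 beat each that's 36 chords.
B: 10 bars of 6 beats is 60 beats; at 4 beats each that's 15 chords.
C: 12 bars of 7 beats is 84 beats; at 1.5 beats each that's 56 chords.
D: 8 bars of 7 beats is 56 beats; at 2 beats each that's 28 chords.
Overall: 135 chords over 42 bars → 135/42 = 45/14 chords per bar.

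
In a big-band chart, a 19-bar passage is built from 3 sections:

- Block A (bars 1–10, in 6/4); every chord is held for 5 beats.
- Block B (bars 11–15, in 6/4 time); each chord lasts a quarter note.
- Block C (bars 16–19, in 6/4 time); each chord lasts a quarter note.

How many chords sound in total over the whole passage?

A: 10 bars × 6 beats = 60 beats; 5 beats/chord → 12 chords.
B: 5 bars × 6 beats = 30 beats; 1 beat/chord → 30 chords.
C: 4 bars × 6 beats = 24 beats; 1 beat/chord → 24 chords.
Total: 12 + 30 + 24 = 66.

66 chords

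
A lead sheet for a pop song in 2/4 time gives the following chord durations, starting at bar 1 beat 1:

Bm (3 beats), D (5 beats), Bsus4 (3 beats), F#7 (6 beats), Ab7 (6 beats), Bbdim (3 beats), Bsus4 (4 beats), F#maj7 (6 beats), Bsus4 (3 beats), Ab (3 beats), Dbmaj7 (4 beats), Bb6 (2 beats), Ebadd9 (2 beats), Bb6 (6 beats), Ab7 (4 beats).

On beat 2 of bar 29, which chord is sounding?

Ab7

Beat 2 of bar 29 is beat (29−1)×2 + 2 = 58 overall.
Running totals: Bm ends at 3, D ends at 8, Bsus4 ends at 11, F#7 ends at 17, Ab7 ends at 23, Bbdim ends at 26, Bsus4 ends at 30, F#maj7 ends at 36, Bsus4 ends at 39, Ab ends at 42, Dbmaj7 ends at 46, Bb6 ends at 48, Ebadd9 ends at 50, Bb6 ends at 56, Ab7 ends at 60.
Beat 58 falls within Ab7.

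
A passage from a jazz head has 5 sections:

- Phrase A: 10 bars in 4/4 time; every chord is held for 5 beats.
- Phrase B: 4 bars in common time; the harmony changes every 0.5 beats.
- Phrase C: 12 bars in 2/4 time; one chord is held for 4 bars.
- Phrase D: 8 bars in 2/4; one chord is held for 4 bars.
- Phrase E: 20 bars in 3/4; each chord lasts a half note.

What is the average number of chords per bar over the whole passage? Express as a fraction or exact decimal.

25/18 chords per bar

A: 10 bars of 4 beats is 40 beats; at 5 beats each that's 8 chords.
B: 4 bars of 4 beats is 16 beats; at 0.5 beats each that's 32 chords.
C: 12 bars of 2 beats is 24 beats; at 8 beats each that's 3 chords.
D: 8 bars of 2 beats is 16 beats; at 8 beats each that's 2 chords.
E: 20 bars of 3 beats is 60 beats; at 2 beats each that's 30 chords.
Overall: 75 chords over 54 bars → 75/54 = 25/18 chords per bar.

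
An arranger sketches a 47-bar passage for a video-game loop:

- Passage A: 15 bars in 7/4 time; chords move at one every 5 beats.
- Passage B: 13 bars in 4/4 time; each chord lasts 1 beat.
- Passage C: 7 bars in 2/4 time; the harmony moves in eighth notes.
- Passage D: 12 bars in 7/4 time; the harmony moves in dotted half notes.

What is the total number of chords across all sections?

129 chords

A: 15 bars × 7 beats = 105 beats; 5 beats/chord → 21 chords.
B: 13 bars × 4 beats = 52 beats; 1 beat/chord → 52 chords.
C: 7 bars × 2 beats = 14 beats; 0.5 beats/chord → 28 chords.
D: 12 bars × 7 beats = 84 beats; 3 beats/chord → 28 chords.
Total: 21 + 52 + 28 + 28 = 129.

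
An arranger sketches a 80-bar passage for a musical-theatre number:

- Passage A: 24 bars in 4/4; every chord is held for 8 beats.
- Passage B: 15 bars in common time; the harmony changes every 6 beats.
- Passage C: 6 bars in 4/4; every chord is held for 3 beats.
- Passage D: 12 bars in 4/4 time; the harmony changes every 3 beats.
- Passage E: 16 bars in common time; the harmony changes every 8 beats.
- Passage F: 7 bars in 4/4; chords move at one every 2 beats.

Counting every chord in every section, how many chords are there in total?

A has 96 beats and chords last 8 each, so 12 chords.
B has 60 beats and chords last 6 each, so 10 chords.
C has 24 beats and chords last 3 each, so 8 chords.
D has 48 beats and chords last 3 each, so 16 chords.
E has 64 beats and chords last 8 each, so 8 chords.
F has 28 beats and chords last 2 each, so 14 chords.
Total: 12 + 10 + 8 + 16 + 8 + 14 = 68.

68 chords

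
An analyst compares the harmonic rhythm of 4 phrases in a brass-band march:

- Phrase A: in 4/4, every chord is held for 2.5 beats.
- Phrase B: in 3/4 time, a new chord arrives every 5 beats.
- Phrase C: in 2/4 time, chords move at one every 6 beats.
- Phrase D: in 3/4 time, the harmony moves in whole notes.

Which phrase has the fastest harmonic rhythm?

Phrase A

A: each chord is 2.5 beats in 4/4, so 1.6 per bar.
B: each chord is 5 beats in 3/4, so 0.6 per bar.
C: each chord is 6 beats in 2/4, so 1/3 per bar.
D: each chord is 4 beats in 3/4, so 0.75 per bar.
Fastest is A at 1.6 chords/bar.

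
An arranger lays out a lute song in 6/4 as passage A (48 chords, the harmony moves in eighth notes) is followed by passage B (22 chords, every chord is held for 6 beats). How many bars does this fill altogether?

26 bars

A: 48 × 0.5 = 24 beats = 4 bars.
B: 22 × 6 = 132 beats = 22 bars.
Total: 4 + 22 = 26 bars.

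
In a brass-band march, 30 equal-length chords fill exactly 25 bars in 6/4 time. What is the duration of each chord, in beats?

25 bars × 6 beats/bar = 150 beats total.
150 beats ÷ 30 chords = 5 beats per chord.

5 beats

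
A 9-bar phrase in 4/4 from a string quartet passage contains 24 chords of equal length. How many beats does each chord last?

1.5 beats

9 bars × 4 beats/bar = 36 beats total.
36 beats ÷ 24 chords = 1.5 beats per chord.
(That is a dotted quarter note.)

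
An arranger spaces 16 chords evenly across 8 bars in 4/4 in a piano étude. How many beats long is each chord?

2 beats

8 bars × 4 beats/bar = 32 beats total.
32 beats ÷ 16 chords = 2 beats per chord.
(That is a half note.)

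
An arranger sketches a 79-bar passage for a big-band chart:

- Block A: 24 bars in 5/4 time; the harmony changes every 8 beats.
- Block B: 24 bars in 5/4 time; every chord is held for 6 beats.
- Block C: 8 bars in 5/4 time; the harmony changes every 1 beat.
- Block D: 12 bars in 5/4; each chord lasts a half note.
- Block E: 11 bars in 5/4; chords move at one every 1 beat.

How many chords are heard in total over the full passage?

A: 24·5 = 120 beats, 120/8 = 15 chords.
B: 24·5 = 120 beats, 120/6 = 20 chords.
C: 8·5 = 40 beats, 40/1 = 40 chords.
D: 12·5 = 60 beats, 60/2 = 30 chords.
E: 11·5 = 55 beats, 55/1 = 55 chords.
Total: 15 + 20 + 40 + 30 + 55 = 160.

160 chords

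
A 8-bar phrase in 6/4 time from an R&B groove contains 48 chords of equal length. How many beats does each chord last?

8 bars × 6 beats/bar = 48 beats total.
48 beats ÷ 48 chords = 1 beats per chord.
(That is a quarter note.)

1 beat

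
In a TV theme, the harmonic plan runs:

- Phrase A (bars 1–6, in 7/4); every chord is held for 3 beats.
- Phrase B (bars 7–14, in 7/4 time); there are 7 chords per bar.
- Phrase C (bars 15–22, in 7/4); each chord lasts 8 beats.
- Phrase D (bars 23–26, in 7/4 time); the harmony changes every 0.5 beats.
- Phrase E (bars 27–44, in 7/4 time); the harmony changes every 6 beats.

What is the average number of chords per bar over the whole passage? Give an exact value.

A: 6 × 7 = 42 beats ÷ 3 = 14 chords.
B: 8 × 7 = 56 beats ÷ 1 = 56 chords.
C: 8 × 7 = 56 beats ÷ 8 = 7 chords.
D: 4 × 7 = 28 beats ÷ 0.5 = 56 chords.
E: 18 × 7 = 126 beats ÷ 6 = 21 chords.
Overall: 154 chords over 44 bars → 154/44 = 3.5 chords per bar.

3.5 chords per bar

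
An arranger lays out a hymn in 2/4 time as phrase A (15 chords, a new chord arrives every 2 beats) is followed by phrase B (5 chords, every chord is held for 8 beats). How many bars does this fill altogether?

35 bars

A: 15 × 2 = 30 beats = 15 bars.
B: 5 × 8 = 40 beats = 20 bars.
Total: 15 + 20 = 35 bars.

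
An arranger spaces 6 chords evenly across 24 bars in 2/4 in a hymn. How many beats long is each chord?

24 bars × 2 beats/bar = 48 beats total.
48 beats ÷ 6 chords = 8 beats per chord.

8 beats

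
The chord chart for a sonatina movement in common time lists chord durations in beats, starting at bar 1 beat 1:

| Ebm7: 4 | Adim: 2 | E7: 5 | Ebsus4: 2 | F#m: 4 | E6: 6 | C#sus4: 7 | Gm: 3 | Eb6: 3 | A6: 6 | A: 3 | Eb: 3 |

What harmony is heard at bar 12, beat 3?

Eb

Beat 3 of bar 12 is beat (12−1)×4 + 3 = 47 overall.
Running totals: Ebm7 ends at 4, Adim ends at 6, E7 ends at 11, Ebsus4 ends at 13, F#m ends at 17, E6 ends at 23, C#sus4 ends at 30, Gm ends at 33, Eb6 ends at 36, A6 ends at 42, A ends at 45, Eb ends at 48.
Beat 47 falls within Eb.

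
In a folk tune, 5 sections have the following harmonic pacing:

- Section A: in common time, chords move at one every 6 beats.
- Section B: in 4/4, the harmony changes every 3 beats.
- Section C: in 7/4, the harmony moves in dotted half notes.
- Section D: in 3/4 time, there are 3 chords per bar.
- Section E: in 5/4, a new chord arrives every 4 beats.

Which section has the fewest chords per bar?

Section A

A: 4/6 = 2/3 chords/bar.
B: 4/3 = 4/3 chords/bar.
C: 7/3 = 7/3 chords/bar.
D: 3/1 = 3 chords/bar.
E: 5/4 = 1.25 chords/bar.
Slowest is A at 2/3 chords/bar.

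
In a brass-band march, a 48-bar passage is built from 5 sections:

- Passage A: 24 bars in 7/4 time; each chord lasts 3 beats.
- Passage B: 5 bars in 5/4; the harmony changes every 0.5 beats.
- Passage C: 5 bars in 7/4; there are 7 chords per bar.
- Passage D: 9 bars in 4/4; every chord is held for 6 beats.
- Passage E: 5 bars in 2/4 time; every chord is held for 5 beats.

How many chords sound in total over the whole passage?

149 chords

A: 24 bars × 7 beats = 168 beats; 3 beats/chord → 56 chords.
B: 5 bars × 5 beats = 25 beats; 0.5 beats/chord → 50 chords.
C: 5 bars × 7 beats = 35 beats; 1 beat/chord → 35 chords.
D: 9 bars × 4 beats = 36 beats; 6 beats/chord → 6 chords.
E: 5 bars × 2 beats = 10 beats; 5 beats/chord → 2 chords.
Total: 56 + 50 + 35 + 6 + 2 = 149.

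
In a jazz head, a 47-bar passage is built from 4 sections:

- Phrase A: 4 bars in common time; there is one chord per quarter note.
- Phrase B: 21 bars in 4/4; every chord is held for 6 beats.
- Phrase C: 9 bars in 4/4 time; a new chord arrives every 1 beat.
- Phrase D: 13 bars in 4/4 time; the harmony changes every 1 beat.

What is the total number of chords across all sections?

A: 4 bars × 4 beats = 16 beats; 1 beat/chord → 16 chords.
B: 21 bars × 4 beats = 84 beats; 6 beats/chord → 14 chords.
C: 9 bars × 4 beats = 36 beats; 1 beat/chord → 36 chords.
D: 13 bars × 4 beats = 52 beats; 1 beat/chord → 52 chords.
Total: 16 + 14 + 36 + 52 = 118.

118 chords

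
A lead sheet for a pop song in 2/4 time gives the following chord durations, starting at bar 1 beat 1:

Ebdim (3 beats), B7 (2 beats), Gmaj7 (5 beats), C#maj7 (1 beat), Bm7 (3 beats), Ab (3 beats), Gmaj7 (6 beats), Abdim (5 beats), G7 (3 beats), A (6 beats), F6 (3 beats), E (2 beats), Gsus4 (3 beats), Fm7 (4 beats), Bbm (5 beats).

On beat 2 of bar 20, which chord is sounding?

F6

Beat 2 of bar 20 is beat (20−1)×2 + 2 = 40 overall.
Running totals: Ebdim ends at 3, B7 ends at 5, Gmaj7 ends at 10, C#maj7 ends at 11, Bm7 ends at 14, Ab ends at 17, Gmaj7 ends at 23, Abdim ends at 28, G7 ends at 31, A ends at 37, F6 ends at 40.
Beat 40 falls within F6.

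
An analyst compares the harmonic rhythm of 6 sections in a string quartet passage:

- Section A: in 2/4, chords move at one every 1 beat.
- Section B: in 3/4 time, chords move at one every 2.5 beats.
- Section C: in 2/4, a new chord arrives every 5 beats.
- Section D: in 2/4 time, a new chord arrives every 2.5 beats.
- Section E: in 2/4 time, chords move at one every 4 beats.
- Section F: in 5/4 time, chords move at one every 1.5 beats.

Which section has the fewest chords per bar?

A: each chord is 1 beat in 2/4, so 2 per bar.
B: each chord is 2.5 beats in 3/4, so 1.2 per bar.
C: each chord is 5 beats in 2/4, so 0.4 per bar.
D: each chord is 2.5 beats in 2/4, so 0.8 per bar.
E: each chord is 4 beats in 2/4, so 0.5 per bar.
F: each chord is 1.5 beats in 5/4, so 10/3 per bar.
Slowest is C at 0.4 chords/bar.

Section C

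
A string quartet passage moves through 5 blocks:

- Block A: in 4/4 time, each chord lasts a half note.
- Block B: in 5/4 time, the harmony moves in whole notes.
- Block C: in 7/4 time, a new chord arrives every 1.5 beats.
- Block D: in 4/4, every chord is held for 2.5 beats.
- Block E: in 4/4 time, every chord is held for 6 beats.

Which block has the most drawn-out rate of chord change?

Block E

A: each chord is 2 beats in 4/4, so 2 per bar.
B: each chord is 4 beats in 5/4, so 1.25 per bar.
C: each chord is 1.5 beats in 7/4, so 14/3 per bar.
D: each chord is 2.5 beats in 4/4, so 1.6 per bar.
E: each chord is 6 beats in 4/4, so 2/3 per bar.
Slowest is E at 2/3 chords/bar.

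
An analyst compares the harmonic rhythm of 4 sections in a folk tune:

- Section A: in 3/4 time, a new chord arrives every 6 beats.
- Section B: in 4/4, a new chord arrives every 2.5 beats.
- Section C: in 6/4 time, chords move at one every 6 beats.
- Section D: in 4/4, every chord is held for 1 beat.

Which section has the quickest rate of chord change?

Section D

A: 3/6 = 0.5 chords/bar.
B: 4/2.5 = 1.6 chords/bar.
C: 6/6 = 1 chord/bar.
D: 4/1 = 4 chords/bar.
Fastest is D at 4 chords/bar.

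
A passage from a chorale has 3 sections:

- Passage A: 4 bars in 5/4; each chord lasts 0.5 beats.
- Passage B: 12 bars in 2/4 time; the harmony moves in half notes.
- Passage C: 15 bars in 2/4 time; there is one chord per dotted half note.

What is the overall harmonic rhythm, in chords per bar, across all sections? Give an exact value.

2 chords per bar

A: 4 bars of 5 beats is 20 beats; at 0.5 beats each that's 40 chords.
B: 12 bars of 2 beats is 24 beats; at 2 beats each that's 12 chords.
C: 15 bars of 2 beats is 30 beats; at 3 beats each that's 10 chords.
Overall: 62 chords over 31 bars → 62/31 = 2 chords per bar.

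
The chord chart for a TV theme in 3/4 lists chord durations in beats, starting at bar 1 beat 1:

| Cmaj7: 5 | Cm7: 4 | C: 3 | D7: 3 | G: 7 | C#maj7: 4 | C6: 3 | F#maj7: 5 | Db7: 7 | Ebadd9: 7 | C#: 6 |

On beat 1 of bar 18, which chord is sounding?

C#

Beat 1 of bar 18 is beat (18−1)×3 + 1 = 52 overall.
Running totals: Cmaj7 ends at 5, Cm7 ends at 9, C ends at 12, D7 ends at 15, G ends at 22, C#maj7 ends at 26, C6 ends at 29, F#maj7 ends at 34, Db7 ends at 41, Ebadd9 ends at 48, C# ends at 54.
Beat 52 falls within C#.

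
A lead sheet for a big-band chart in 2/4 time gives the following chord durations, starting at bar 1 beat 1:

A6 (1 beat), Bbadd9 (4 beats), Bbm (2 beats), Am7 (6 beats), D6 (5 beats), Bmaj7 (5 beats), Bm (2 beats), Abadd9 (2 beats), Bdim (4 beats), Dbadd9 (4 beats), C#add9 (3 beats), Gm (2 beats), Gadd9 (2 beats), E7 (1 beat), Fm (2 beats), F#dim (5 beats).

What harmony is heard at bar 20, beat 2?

Beat 2 of bar 20 is beat (20−1)×2 + 2 = 40 overall.
Running totals: A6 ends at 1, Bbadd9 ends at 5, Bbm ends at 7, Am7 ends at 13, D6 ends at 18, Bmaj7 ends at 23, Bm ends at 25, Abadd9 ends at 27, Bdim ends at 31, Dbadd9 ends at 35, C#add9 ends at 38, Gm ends at 40.
Beat 40 falls within Gm.

Gm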